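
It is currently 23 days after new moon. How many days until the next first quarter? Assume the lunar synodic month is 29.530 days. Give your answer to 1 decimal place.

13.9 days

First quarter is 0.25 of the way through the cycle: age 0.25 × 29.530 = 7.383 d.
This lunation's first quarter (7.383 d) has passed, so add one period: 36.913 − 23 = 13.913 days.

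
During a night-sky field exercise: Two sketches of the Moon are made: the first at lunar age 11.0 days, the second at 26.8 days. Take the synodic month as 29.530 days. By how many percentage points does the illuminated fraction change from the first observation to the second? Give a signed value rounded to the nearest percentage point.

-77 pp

First observation: θ = 360°·11.0/29.530 = 134.1°, so f = 0.848.
Second observation: θ = 326.7°, f = 0.082.
Δf = 0.082 − 0.848 = -0.766, i.e. -77 pp.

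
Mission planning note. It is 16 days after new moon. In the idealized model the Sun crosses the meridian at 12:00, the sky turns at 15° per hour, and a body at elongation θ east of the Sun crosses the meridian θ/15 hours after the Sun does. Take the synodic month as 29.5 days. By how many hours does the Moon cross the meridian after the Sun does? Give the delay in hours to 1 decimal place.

13.0 h

Elongation θ = 360° × 16/29.5 ≈ 195.3°.
The Moon trails the Sun by θ/15 = 195.3/15 ≈ 13.02 hours.
So the Moon crosses the meridian 13.02 h after the Sun.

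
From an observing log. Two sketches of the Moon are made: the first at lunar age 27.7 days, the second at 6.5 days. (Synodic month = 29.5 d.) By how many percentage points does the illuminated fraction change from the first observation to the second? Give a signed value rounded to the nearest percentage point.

+37 pp

First observation: θ = 360°·27.7/29.5 = 338.0°, so f = 0.036.
Second observation: θ = 79.3°, f = 0.407.
Δf = 0.407 − 0.036 = +0.371, i.e. +37 pp.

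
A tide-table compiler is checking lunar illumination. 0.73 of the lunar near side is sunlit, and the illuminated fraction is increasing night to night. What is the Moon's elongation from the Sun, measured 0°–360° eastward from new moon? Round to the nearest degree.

117°

From f = (1 − cos θ)/2: cos θ = 1 − 2×0.73 = -0.460; arccos → 117.4°.
Before full moon the principal value applies: θ = 117.4°.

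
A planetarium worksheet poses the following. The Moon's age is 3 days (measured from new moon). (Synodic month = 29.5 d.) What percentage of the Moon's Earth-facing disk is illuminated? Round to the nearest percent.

10%

Phase angle: θ = 360°·(3 d)/(29.5 d) = 36.6°.
Illuminated fraction = (1 − cos 36.6°)/2 = (1 − 0.803)/2 ≈ 0.099, so 10%.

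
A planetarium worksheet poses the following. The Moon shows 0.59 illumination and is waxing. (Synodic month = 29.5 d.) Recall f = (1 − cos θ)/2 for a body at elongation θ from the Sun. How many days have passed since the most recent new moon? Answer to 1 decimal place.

8.2 days

From f = (1 − cos θ)/2: cos θ = 1 − 2×0.59 = -0.180; arccos → 100.4°.
Before full moon the principal value applies: θ = 100.4°.
At 360°/29.5 d per day, 100.4° corresponds to 8.22 days.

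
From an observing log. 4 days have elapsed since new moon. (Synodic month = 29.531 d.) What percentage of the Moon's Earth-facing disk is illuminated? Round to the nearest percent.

Elongation θ = 360° × 4/29.531 ≈ 48.8°.
cos 48.8° = 0.659, so f = (1 − 0.659)/2 = 0.170, so 17%.

17%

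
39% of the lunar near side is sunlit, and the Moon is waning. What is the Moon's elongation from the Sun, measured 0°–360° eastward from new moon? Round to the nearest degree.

283°

From f = (1 − cos θ)/2: cos θ = 1 − 2×0.39 = 0.220; arccos → 77.3°.
Since the Moon is past full (waning), take the reflex angle: θ = 360° − 77.3° = 282.7°.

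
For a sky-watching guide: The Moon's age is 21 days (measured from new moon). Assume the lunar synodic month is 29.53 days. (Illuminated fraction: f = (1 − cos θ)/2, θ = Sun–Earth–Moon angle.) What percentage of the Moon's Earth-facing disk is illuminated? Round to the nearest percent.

62%

The Moon has covered 21/29.53 of its cycle, so θ ≈ 360° × 21/29.53 = 256.0°.
cos 256.0° = (-0.242), so f = (1 − (-0.242))/2 = 0.621, so 62%.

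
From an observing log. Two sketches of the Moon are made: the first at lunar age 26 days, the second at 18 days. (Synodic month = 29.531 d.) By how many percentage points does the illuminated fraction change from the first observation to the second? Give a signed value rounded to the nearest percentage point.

First observation: θ = 360°·26/29.531 = 317.0°, so f = 0.135.
Second observation: θ = 219.4°, f = 0.886.
Δf = 0.886 − 0.135 = +0.752, i.e. +75 pp.

+75 pp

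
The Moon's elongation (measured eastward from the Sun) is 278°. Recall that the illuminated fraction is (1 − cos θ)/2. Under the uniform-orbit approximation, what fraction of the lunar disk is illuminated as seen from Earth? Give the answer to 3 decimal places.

f = (1 − cos 278°)/2 = (1 − 0.139)/2 ≈ 0.430.

0.430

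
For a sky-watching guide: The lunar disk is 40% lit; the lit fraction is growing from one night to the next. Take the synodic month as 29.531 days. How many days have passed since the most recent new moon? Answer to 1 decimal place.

Invert f = (1 − cos θ)/2 to get cos θ = 1 − 2(0.40) = 0.200, hence θ₀ = arccos 0.200 = 78.5°.
Waxing ⇒ before full, so θ = 78.5°.
Age = 29.531 × 78.5°/360° ≈ 6.44 days.

6.4 days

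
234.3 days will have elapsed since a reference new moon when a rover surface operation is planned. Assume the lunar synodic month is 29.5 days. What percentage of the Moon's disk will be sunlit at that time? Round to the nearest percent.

234.3 d spans 7 complete synodic months (7 × 29.5 = 206.50 d) plus 27.80 d.
Elongation θ = 360° × 27.80/29.5 ≈ 339.3°.
Illuminated fraction = (1 − cos 339.3°)/2 = (1 − 0.935)/2 ≈ 0.032, so 3%.

3%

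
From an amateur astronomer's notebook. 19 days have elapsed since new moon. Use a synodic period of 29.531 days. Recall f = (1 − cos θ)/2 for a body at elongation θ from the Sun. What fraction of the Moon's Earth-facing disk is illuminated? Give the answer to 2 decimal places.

0.81

Elongation θ = 360° × 19/29.531 ≈ 231.6°.
With cos θ = (-0.621), the lit fraction is (1 − (-0.621))/2 ≈ 0.810.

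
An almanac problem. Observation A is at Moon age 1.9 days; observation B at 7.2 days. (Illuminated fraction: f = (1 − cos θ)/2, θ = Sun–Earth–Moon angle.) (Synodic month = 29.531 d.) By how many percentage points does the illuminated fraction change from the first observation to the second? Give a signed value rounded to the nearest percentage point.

+44 percentage points

θ₁ = 360° × 1.9/29.531 = 23.2°, f₁ = (1 − cos θ₁)/2 = 0.040.
θ₂ = 360° × 7.2/29.531 = 87.8°, f₂ = (1 − cos θ₂)/2 = 0.481.
Change = f₂ − f₁ = +0.440 → +44 percentage points.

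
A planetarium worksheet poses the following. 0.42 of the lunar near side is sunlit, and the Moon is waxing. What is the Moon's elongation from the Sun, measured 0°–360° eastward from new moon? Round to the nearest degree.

Invert f = (1 − cos θ)/2 to get cos θ = 1 − 2(0.42) = 0.160, hence θ₀ = arccos 0.160 = 80.8°.
Waxing ⇒ before full, so θ = 80.8°.

81°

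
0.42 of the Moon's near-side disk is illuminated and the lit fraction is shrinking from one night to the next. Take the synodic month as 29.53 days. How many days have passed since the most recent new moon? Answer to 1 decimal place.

22.9 days

Invert f = (1 − cos θ)/2 to get cos θ = 1 − 2(0.42) = 0.160, hence θ₀ = arccos 0.160 = 80.8°.
Waning ⇒ past full, so θ = 360° − 80.8° = 279.2°.
At 360°/29.53 d per day, 279.2° corresponds to 22.90 days.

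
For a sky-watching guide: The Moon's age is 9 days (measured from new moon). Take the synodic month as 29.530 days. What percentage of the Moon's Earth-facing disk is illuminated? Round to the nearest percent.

67%

Elongation θ = 360° × 9/29.530 ≈ 109.7°.
With cos θ = (-0.337), the lit fraction is (1 − (-0.337))/2 ≈ 0.669, so 67%.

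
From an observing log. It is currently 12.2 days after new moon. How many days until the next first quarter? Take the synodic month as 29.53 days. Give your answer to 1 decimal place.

First quarter is 0.25 of the way through the cycle: age 0.25 × 29.53 = 7.383 d.
This lunation's first quarter (7.383 d) has passed, so add one period: 36.913 − 12.2 = 24.713 days.

24.7 days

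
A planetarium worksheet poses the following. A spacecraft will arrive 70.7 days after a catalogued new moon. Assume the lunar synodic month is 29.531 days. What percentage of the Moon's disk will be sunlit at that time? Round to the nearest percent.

Reduce mod P: 70.7 − 2×29.531 = 11.64 d into the current lunation.
The Moon has covered 11.64/29.531 of its cycle, so θ ≈ 360° × 11.64/29.531 = 141.9°.
Illuminated fraction = (1 − cos 141.9°)/2 = (1 − (-0.787))/2 ≈ 0.893, so 89%.

89%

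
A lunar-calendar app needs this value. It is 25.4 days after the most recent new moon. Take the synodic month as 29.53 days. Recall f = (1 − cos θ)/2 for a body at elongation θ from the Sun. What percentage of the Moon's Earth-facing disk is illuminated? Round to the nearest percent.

18%

Phase angle: θ = 360°·(25.4 d)/(29.53 d) = 309.7°.
With cos θ = 0.638, the lit fraction is (1 − 0.638)/2 ≈ 0.181, so 18%.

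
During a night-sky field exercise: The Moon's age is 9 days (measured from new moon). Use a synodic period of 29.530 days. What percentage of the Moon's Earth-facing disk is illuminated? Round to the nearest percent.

67%

Elongation θ = 360° × 9/29.530 ≈ 109.7°.
Illuminated fraction = (1 − cos 109.7°)/2 = (1 − (-0.337))/2 ≈ 0.669, so 67%.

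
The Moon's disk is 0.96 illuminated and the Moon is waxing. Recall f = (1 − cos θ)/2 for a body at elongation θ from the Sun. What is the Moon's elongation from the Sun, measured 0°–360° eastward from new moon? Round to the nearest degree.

From f = (1 − cos θ)/2: cos θ = 1 − 2×0.96 = -0.920; arccos → 156.9°.
Waxing ⇒ before full, so θ = 156.9°.

157°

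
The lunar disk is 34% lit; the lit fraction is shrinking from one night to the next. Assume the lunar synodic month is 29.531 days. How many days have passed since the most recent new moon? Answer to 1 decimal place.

23.7 days

Invert f = (1 − cos θ)/2 to get cos θ = 1 − 2(0.34) = 0.320, hence θ₀ = arccos 0.320 = 71.3°.
Since the Moon is past full (waning), take the reflex angle: θ = 360° − 71.3° = 288.7°.
That fraction of the synodic month is 288.7/360 × 29.531 d ≈ 23.68 d.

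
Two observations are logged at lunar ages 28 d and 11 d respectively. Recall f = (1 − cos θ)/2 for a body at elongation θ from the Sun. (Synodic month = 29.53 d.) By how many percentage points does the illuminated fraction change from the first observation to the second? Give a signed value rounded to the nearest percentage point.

First observation: θ = 360°·28/29.53 = 341.3°, so f = 0.026.
Second observation: θ = 134.1°, f = 0.848.
Δf = 0.848 − 0.026 = +0.822, i.e. +82 pp.

+82 percentage points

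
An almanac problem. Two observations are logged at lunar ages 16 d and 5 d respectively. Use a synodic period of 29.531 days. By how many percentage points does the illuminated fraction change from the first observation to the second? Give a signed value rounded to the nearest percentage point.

First observation: θ = 360°·16/29.531 = 195.0°, so f = 0.983.
Second observation: θ = 61.0°, f = 0.257.
Δf = 0.257 − 0.983 = -0.726, i.e. -73 pp.

-73 percentage points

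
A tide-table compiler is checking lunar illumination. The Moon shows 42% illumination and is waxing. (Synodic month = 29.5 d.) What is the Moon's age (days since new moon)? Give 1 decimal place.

From f = (1 − cos θ)/2: cos θ = 1 − 2×0.42 = 0.160; arccos → 80.8°.
The Moon is waxing (0°–180°), so θ = 80.8° directly.
At 360°/29.5 d per day, 80.8° corresponds to 6.62 days.

6.6 days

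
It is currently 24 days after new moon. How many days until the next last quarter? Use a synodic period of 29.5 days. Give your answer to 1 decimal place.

27.6 days

Last quarter occurs at elongation 270°, i.e. at age 29.5 × 270/360 = 22.125 d.
This lunation's last quarter (22.125 d) has passed, so add one period: 51.625 − 24 = 27.625 days.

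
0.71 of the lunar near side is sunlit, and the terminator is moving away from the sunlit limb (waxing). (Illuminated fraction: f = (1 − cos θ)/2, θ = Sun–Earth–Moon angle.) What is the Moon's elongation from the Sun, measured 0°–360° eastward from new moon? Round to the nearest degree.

115°

Invert f = (1 − cos θ)/2 to get cos θ = 1 − 2(0.71) = -0.420, hence θ₀ = arccos -0.420 = 114.8°.
Before full moon the principal value applies: θ = 114.8°.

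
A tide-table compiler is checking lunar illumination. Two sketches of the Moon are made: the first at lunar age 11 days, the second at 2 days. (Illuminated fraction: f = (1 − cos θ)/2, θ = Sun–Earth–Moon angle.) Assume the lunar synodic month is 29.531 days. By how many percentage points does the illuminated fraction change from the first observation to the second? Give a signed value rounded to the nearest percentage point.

θ₁ = 360° × 11/29.531 = 134.1°, f₁ = (1 − cos θ₁)/2 = 0.848.
θ₂ = 360° × 2/29.531 = 24.4°, f₂ = (1 − cos θ₂)/2 = 0.045.
Change = f₂ − f₁ = -0.803 → -80 percentage points.

-80 percentage points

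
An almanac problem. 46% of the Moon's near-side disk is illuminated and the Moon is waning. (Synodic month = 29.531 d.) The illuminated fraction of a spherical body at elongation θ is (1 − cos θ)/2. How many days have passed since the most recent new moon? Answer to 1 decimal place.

cos θ = 1 − 2f = 0.080, giving a principal value of 85.4°.
Waning ⇒ past full, so θ = 360° − 85.4° = 274.6°.
At 360°/29.531 d per day, 274.6° corresponds to 22.52 days.

22.5 days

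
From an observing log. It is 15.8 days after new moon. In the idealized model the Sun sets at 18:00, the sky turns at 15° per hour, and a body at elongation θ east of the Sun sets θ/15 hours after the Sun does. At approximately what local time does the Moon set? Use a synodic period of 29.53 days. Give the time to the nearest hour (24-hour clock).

Elongation θ = 360° × 15.8/29.53 ≈ 192.6°.
At 15° of sky rotation per hour, 192.6° corresponds to a 12.84 h lag.
18:00 + 12.84 h ≈ 06:50 → 07:00 to the nearest hour.

07:00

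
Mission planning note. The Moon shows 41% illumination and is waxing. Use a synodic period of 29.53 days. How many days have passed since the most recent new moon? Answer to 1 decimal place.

6.5 days

Invert f = (1 − cos θ)/2 to get cos θ = 1 − 2(0.41) = 0.180, hence θ₀ = arccos 0.180 = 79.6°.
Waxing ⇒ before full, so θ = 79.6°.
Age = 29.53 × 79.6°/360° ≈ 6.53 days.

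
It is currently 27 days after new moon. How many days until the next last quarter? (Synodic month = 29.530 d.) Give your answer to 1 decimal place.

24.7 days

Last quarter is 0.75 of the way through the cycle: age 0.75 × 29.530 = 22.148 d.
This lunation's last quarter (22.148 d) has passed, so add one period: 51.678 − 27 = 24.678 days.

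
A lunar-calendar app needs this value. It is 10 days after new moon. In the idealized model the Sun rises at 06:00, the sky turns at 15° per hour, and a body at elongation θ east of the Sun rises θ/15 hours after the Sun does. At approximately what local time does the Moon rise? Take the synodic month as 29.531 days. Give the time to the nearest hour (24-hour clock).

14:00

Phase angle: θ = 360°·(10 d)/(29.531 d) = 121.9°.
Delay after the Sun = 121.9° / (15°/h) ≈ 8.13 h.
06:00 + 8.13 h ≈ 14:08 → 14:00 to the nearest hour.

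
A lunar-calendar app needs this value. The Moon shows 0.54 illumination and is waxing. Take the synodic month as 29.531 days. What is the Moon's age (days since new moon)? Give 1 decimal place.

cos θ = 1 − 2f = -0.080, giving a principal value of 94.6°.
Before full moon the principal value applies: θ = 94.6°.
At 360°/29.531 d per day, 94.6° corresponds to 7.76 days.

7.8 days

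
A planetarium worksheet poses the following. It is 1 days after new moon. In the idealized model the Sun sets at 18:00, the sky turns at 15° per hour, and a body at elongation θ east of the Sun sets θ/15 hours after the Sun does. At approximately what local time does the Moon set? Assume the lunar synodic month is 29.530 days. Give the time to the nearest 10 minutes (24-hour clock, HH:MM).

Elongation θ = 360° × 1/29.530 ≈ 12.2°.
The Moon trails the Sun by θ/15 = 12.2/15 ≈ 0.81 hours.
18:00 + 0.813 h ≈ 18:49 → 18:50 to the nearest ten minutes.

18:50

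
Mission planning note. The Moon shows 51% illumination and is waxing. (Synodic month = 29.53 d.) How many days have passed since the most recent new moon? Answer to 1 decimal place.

Invert f = (1 − cos θ)/2 to get cos θ = 1 − 2(0.51) = -0.020, hence θ₀ = arccos -0.020 = 91.1°.
The Moon is waxing (0°–180°), so θ = 91.1° directly.
Age = 29.53 × 91.1°/360° ≈ 7.48 days.

7.5 days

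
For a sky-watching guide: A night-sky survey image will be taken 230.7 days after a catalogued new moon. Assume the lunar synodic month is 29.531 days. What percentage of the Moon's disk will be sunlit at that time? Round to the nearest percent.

31%

Reduce mod P: 230.7 − 7×29.531 = 23.98 d into the current lunation.
Phase angle: θ = 360°·(23.98 d)/(29.531 d) = 292.4°.
With cos θ = 0.381, the lit fraction is (1 − 0.381)/2 ≈ 0.310, so 31%.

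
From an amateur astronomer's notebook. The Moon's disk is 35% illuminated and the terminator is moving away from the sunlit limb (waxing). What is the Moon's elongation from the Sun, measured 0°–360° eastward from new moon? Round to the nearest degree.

From f = (1 − cos θ)/2: cos θ = 1 − 2×0.35 = 0.300; arccos → 72.5°.
Waxing ⇒ before full, so θ = 72.5°.

73°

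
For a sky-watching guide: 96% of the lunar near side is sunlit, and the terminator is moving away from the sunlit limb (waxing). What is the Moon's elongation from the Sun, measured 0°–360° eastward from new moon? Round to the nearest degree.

cos θ = 1 − 2f = -0.920, giving a principal value of 156.9°.
The Moon is waxing (0°–180°), so θ = 156.9° directly.

157°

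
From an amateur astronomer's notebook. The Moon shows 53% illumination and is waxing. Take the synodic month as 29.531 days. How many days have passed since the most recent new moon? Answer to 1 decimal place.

7.7 days

From f = (1 − cos θ)/2: cos θ = 1 − 2×0.53 = -0.060; arccos → 93.4°.
Before full moon the principal value applies: θ = 93.4°.
Age = 29.531 × 93.4°/360° ≈ 7.66 days.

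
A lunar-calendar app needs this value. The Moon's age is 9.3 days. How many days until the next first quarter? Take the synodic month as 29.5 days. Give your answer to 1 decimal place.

First quarter occurs at elongation 90°, i.e. at age 29.5 × 90/360 = 7.375 d.
This lunation's first quarter (7.375 d) has passed, so add one period: 36.875 − 9.3 = 27.575 days.

27.6 days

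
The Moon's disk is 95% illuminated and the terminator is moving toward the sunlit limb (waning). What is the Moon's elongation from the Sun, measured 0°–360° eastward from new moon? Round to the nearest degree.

206°

Invert f = (1 − cos θ)/2 to get cos θ = 1 − 2(0.95) = -0.900, hence θ₀ = arccos -0.900 = 154.2°.
A waning Moon lies in 180°–360°, so θ = 360° − 154.2° = 205.8°.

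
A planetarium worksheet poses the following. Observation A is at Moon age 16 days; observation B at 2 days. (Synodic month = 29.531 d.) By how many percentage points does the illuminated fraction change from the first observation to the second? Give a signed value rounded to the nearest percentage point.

First observation: θ = 360°·16/29.531 = 195.0°, so f = 0.983.
Second observation: θ = 24.4°, f = 0.045.
Δf = 0.045 − 0.983 = -0.938, i.e. -94 pp.

-94 percentage points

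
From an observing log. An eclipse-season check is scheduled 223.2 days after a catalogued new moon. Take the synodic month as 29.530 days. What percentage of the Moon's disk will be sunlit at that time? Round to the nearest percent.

97%

223.2/29.530 = 7.558 lunations, so 7 complete cycles and 16.49 d into the next.
Elongation θ = 360° × 16.49/29.530 ≈ 201.0°.
cos 201.0° = (-0.933), so f = (1 − (-0.933))/2 = 0.967, so 97%.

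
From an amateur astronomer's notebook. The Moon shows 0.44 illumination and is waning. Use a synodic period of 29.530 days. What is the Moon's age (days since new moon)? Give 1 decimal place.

Invert f = (1 − cos θ)/2 to get cos θ = 1 − 2(0.44) = 0.120, hence θ₀ = arccos 0.120 = 83.1°.
Waning ⇒ past full, so θ = 360° − 83.1° = 276.9°.
That fraction of the synodic month is 276.9/360 × 29.530 d ≈ 22.71 d.

22.7 days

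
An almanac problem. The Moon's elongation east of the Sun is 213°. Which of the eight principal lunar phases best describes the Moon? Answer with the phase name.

waning gibbous

213° lies in the waning gibbous sector of the 8-phase cycle.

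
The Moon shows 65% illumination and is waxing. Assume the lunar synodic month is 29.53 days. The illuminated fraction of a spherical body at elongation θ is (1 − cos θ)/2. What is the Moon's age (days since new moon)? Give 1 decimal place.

cos θ = 1 − 2f = -0.300, giving a principal value of 107.5°.
Before full moon the principal value applies: θ = 107.5°.
That fraction of the synodic month is 107.5/360 × 29.53 d ≈ 8.81 d.

8.8 days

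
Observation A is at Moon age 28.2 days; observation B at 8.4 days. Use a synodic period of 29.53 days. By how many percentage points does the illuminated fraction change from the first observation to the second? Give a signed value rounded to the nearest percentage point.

First observation: θ = 360°·28.2/29.53 = 343.8°, so f = 0.020.
Second observation: θ = 102.4°, f = 0.607.
Δf = 0.607 − 0.020 = +0.588, i.e. +59 pp.

+59 percentage points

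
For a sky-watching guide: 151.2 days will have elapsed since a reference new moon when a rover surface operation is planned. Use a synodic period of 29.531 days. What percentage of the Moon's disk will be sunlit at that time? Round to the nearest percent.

14%

151.2/29.531 = 5.120 lunations, so 5 complete cycles and 3.54 d into the next.
Elongation θ = 360° × 3.54/29.531 ≈ 43.2°.
Illuminated fraction = (1 − cos 43.2°)/2 = (1 − 0.729)/2 ≈ 0.136, so 14%.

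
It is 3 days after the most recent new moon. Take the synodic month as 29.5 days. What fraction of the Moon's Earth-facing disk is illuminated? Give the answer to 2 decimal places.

Phase angle: θ = 360°·(3 d)/(29.5 d) = 36.6°.
cos 36.6° = 0.803, so f = (1 − 0.803)/2 = 0.099.

0.10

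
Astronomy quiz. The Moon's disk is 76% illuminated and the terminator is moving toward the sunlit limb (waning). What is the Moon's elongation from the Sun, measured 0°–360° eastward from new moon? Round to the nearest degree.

239°

cos θ = 1 − 2f = -0.520, giving a principal value of 121.3°.
Since the Moon is past full (waning), take the reflex angle: θ = 360° − 121.3° = 238.7°.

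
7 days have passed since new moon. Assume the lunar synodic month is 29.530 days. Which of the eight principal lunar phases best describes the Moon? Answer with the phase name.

At 7/29.530 of the cycle, θ ≈ 85° — the first quarter range.

first quarter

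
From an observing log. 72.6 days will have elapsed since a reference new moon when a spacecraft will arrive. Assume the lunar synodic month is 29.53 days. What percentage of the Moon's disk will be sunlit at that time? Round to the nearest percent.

72.6/29.53 = 2.459 lunations, so 2 complete cycles and 13.54 d into the next.
Phase angle: θ = 360°·(13.54 d)/(29.53 d) = 165.1°.
cos 165.1° = (-0.966), so f = (1 − (-0.966))/2 = 0.983, so 98%.

98%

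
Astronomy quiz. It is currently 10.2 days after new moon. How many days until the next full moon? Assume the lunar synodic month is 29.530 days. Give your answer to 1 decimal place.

Full moon is 0.5 of the way through the cycle: age 0.5 × 29.530 = 14.765 d.
That is 14.765 − 10.2 = 4.565 days ahead.

4.6 days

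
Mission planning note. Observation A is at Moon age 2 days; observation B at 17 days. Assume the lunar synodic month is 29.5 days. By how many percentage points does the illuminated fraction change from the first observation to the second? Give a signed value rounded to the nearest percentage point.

+90 pp

θ₁ = 360° × 2/29.5 = 24.4°, f₁ = (1 − cos θ₁)/2 = 0.045.
θ₂ = 360° × 17/29.5 = 207.5°, f₂ = (1 − cos θ₂)/2 = 0.944.
Change = f₂ − f₁ = +0.899 → +90 percentage points.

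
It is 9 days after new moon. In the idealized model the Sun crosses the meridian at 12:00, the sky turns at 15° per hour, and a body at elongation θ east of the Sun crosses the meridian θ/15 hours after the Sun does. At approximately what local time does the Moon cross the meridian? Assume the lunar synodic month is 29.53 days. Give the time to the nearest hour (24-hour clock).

19:00

Elongation θ = 360° × 9/29.53 ≈ 109.7°.
Delay after the Sun = 109.7° / (15°/h) ≈ 7.31 h.
12:00 + 7.31 h ≈ 19:19 → 19:00 to the nearest hour.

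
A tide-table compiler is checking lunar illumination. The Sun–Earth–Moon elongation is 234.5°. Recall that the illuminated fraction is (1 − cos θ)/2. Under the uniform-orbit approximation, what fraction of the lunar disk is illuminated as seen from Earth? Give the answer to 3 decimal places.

0.790

Half-versine of 234.5°: (1 − (-0.581))/2 = 0.790.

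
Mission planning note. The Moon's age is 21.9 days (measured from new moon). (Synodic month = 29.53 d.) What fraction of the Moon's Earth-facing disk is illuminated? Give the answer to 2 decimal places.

0.53

The Moon has covered 21.9/29.53 of its cycle, so θ ≈ 360° × 21.9/29.53 = 267.0°.
Illuminated fraction = (1 − cos 267.0°)/2 = (1 − (-0.053))/2 ≈ 0.526.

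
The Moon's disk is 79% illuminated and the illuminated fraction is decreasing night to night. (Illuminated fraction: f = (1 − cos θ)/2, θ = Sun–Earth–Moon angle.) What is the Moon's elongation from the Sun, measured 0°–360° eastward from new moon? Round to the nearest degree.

235°

cos θ = 1 − 2f = -0.580, giving a principal value of 125.5°.
Waning ⇒ past full, so θ = 360° − 125.5° = 234.5°.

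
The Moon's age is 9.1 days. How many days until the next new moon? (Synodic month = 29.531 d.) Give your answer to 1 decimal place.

The next new moon completes the synodic month: 29.531 − 9.1 = 20.431 days.

20.4 days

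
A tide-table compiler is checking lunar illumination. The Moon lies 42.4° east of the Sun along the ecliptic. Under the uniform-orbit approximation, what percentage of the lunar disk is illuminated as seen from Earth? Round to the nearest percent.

cos 42.4° = 0.738, so f = (1 − 0.738)/2 = 0.131, i.e. 13%.

13%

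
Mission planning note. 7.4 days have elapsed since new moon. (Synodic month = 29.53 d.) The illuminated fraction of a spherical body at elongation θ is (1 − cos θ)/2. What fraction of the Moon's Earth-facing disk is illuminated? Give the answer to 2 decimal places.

0.50

The Moon has covered 7.4/29.53 of its cycle, so θ ≈ 360° × 7.4/29.53 = 90.2°.
cos 90.2° = (-0.004), so f = (1 − (-0.004))/2 = 0.502.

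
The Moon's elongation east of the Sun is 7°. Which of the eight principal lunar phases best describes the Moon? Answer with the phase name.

7° lies in the new moon sector of the 8-phase cycle.

new moon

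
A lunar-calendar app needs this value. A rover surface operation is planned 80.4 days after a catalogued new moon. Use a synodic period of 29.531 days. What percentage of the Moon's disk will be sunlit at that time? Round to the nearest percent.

80.4 d spans 2 complete synodic months (2 × 29.531 = 59.06 d) plus 21.34 d.
Elongation θ = 360° × 21.34/29.531 ≈ 260.1°.
Illuminated fraction = (1 − cos 260.1°)/2 = (1 − (-0.172))/2 ≈ 0.586, so 59%.

59%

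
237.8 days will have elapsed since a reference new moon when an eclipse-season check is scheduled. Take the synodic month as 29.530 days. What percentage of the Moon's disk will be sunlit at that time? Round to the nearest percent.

237.8 d spans 8 complete synodic months (8 × 29.530 = 236.24 d) plus 1.56 d.
Elongation θ = 360° × 1.56/29.530 ≈ 19.0°.
With cos θ = 0.945, the lit fraction is (1 − 0.945)/2 ≈ 0.027, so 3%.

3%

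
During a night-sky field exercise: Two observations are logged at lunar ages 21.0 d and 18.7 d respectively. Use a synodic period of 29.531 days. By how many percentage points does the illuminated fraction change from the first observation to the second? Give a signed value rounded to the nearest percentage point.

First observation: θ = 360°·21.0/29.531 = 256.0°, so f = 0.621.
Second observation: θ = 228.0°, f = 0.835.
Δf = 0.835 − 0.621 = +0.214, i.e. +21 pp.

+21 percentage points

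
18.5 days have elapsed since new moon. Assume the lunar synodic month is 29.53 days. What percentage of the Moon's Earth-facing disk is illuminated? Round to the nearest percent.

The Moon has covered 18.5/29.53 of its cycle, so θ ≈ 360° × 18.5/29.53 = 225.5°.
With cos θ = (-0.700), the lit fraction is (1 − (-0.700))/2 ≈ 0.850, so 85%.

85%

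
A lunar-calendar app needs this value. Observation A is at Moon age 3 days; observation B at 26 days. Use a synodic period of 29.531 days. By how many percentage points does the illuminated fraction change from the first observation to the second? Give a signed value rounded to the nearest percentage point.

θ₁ = 360° × 3/29.531 = 36.6°, f₁ = (1 − cos θ₁)/2 = 0.098.
θ₂ = 360° × 26/29.531 = 317.0°, f₂ = (1 − cos θ₂)/2 = 0.135.
Change = f₂ − f₁ = +0.036 → +4 percentage points.

+4 pp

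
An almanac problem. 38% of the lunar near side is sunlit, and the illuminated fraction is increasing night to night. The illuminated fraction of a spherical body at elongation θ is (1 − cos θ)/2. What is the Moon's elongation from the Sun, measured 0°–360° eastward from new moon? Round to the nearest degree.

76°

cos θ = 1 − 2f = 0.240, giving a principal value of 76.1°.
Waxing ⇒ before full, so θ = 76.1°.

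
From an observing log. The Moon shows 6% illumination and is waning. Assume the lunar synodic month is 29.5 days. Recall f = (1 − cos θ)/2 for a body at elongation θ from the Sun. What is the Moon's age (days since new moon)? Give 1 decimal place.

Invert f = (1 − cos θ)/2 to get cos θ = 1 − 2(0.06) = 0.880, hence θ₀ = arccos 0.880 = 28.4°.
Since the Moon is past full (waning), take the reflex angle: θ = 360° − 28.4° = 331.6°.
Age = 29.5 × 331.6°/360° ≈ 27.18 days.

27.2 days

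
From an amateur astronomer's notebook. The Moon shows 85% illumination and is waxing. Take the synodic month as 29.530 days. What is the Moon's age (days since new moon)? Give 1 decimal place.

11.0 days

cos θ = 1 − 2f = -0.700, giving a principal value of 134.4°.
Waxing ⇒ before full, so θ = 134.4°.
At 360°/29.530 d per day, 134.4° corresponds to 11.03 days.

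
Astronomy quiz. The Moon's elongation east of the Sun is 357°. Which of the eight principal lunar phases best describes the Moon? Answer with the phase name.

new moon

The new moon sector spans roughly -22°–22°; 357° falls inside it.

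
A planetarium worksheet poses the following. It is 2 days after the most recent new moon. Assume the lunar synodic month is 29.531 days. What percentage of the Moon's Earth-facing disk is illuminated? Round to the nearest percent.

Elongation θ = 360° × 2/29.531 ≈ 24.4°.
cos 24.4° = 0.911, so f = (1 − 0.911)/2 = 0.045, so 4%.

4%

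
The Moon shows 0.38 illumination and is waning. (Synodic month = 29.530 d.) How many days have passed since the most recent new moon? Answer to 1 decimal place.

cos θ = 1 − 2f = 0.240, giving a principal value of 76.1°.
Waning ⇒ past full, so θ = 360° − 76.1° = 283.9°.
Age = 29.530 × 283.9°/360° ≈ 23.29 days.

23.3 days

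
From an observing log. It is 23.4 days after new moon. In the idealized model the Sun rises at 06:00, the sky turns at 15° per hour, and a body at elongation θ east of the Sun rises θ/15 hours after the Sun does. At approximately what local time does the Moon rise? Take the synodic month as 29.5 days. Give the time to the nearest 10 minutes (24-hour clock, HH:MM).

Phase angle: θ = 360°·(23.4 d)/(29.5 d) = 285.6°.
At 15° of sky rotation per hour, 285.6° corresponds to a 19.04 h lag.
06:00 + 19.037 h ≈ 01:02 → 01:00 to the nearest ten minutes.

01:00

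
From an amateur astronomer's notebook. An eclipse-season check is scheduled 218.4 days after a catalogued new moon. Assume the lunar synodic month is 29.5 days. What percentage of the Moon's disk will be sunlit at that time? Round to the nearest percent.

91%

218.4 d spans 7 complete synodic months (7 × 29.5 = 206.50 d) plus 11.90 d.
Phase angle: θ = 360°·(11.90 d)/(29.5 d) = 145.2°.
With cos θ = (-0.821), the lit fraction is (1 − (-0.821))/2 ≈ 0.911, so 91%.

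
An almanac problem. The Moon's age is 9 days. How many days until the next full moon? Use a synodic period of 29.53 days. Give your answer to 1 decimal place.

Full moon occurs at elongation 180°, i.e. at age 29.53 × 180/360 = 14.765 d.
That is 14.765 − 9 = 5.765 days ahead.

5.8 days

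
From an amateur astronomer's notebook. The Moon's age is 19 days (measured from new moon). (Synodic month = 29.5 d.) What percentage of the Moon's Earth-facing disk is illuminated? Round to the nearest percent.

81%

The Moon has covered 19/29.5 of its cycle, so θ ≈ 360° × 19/29.5 = 231.9°.
Illuminated fraction = (1 − cos 231.9°)/2 = (1 − (-0.618))/2 ≈ 0.809, so 81%.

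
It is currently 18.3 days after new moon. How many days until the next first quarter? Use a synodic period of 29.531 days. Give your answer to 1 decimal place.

18.6 days

First quarter occurs at elongation 90°, i.e. at age 29.531 × 90/360 = 7.383 d.
Already past this cycle's first quarter; the next is at 7.383 + 29.531 = 36.914 d, so 36.914 − 18.3 = 18.614 days.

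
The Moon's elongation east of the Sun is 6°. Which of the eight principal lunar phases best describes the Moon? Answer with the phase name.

new moon

The new moon sector spans roughly -22°–22°; 6° falls inside it.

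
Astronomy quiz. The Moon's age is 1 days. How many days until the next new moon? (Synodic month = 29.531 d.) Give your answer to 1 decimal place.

28.5 days

One full lunation from the last new moon is 29.531 d; remaining = 29.531 − 1 = 28.531 d.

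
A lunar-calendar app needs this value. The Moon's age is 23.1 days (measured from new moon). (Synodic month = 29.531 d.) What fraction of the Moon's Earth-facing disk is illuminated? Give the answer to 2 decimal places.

0.40

The Moon has covered 23.1/29.531 of its cycle, so θ ≈ 360° × 23.1/29.531 = 281.6°.
Illuminated fraction = (1 − cos 281.6°)/2 = (1 − 0.201)/2 ≈ 0.399.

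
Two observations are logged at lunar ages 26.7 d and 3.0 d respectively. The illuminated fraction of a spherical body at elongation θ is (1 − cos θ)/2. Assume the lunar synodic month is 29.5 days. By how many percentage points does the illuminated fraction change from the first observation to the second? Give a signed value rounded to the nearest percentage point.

+1 percentage points

First observation: θ = 360°·26.7/29.5 = 325.8°, so f = 0.086.
Second observation: θ = 36.6°, f = 0.099.
Δf = 0.099 − 0.086 = +0.012, i.e. +1 pp.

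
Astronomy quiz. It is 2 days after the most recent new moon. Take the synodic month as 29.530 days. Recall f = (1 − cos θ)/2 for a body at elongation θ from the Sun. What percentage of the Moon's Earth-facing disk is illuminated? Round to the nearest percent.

4%

Phase angle: θ = 360°·(2 d)/(29.530 d) = 24.4°.
cos 24.4° = 0.911, so f = (1 − 0.911)/2 = 0.045, so 4%.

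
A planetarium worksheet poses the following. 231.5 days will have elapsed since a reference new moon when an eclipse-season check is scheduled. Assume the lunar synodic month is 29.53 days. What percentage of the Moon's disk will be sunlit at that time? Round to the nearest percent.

231.5/29.53 = 7.839 lunations, so 7 complete cycles and 24.79 d into the next.
Phase angle: θ = 360°·(24.79 d)/(29.53 d) = 302.2°.
With cos θ = 0.533, the lit fraction is (1 − 0.533)/2 ≈ 0.233, so 23%.

23%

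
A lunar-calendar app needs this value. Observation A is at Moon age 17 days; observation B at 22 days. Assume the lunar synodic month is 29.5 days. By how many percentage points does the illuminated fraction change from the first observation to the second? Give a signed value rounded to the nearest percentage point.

-43 percentage points

θ₁ = 360° × 17/29.5 = 207.5°, f₁ = (1 − cos θ₁)/2 = 0.944.
θ₂ = 360° × 22/29.5 = 268.5°, f₂ = (1 − cos θ₂)/2 = 0.513.
Change = f₂ − f₁ = -0.430 → -43 percentage points.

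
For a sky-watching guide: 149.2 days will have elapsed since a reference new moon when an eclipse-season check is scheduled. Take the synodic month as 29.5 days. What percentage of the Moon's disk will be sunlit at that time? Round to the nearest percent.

3%

149.2/29.5 = 5.058 lunations, so 5 complete cycles and 1.70 d into the next.
The Moon has covered 1.70/29.5 of its cycle, so θ ≈ 360° × 1.70/29.5 = 20.7°.
Illuminated fraction = (1 − cos 20.7°)/2 = (1 − 0.935)/2 ≈ 0.032, so 3%.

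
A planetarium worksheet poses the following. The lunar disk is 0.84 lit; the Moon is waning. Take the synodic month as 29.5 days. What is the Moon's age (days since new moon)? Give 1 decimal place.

18.6 days

From f = (1 − cos θ)/2: cos θ = 1 − 2×0.84 = -0.680; arccos → 132.8°.
A waning Moon lies in 180°–360°, so θ = 360° − 132.8° = 227.2°.
Age = 29.5 × 227.2°/360° ≈ 18.61 days.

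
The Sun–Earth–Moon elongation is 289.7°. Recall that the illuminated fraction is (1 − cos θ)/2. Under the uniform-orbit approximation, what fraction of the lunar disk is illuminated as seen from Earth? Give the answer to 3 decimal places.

0.331

f = (1 − cos 289.7°)/2 = (1 − 0.337)/2 ≈ 0.331.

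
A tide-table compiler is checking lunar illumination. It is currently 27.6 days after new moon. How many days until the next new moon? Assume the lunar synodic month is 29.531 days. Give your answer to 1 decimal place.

1.9 days

The next new moon completes the synodic month: 29.531 − 27.6 = 1.931 days.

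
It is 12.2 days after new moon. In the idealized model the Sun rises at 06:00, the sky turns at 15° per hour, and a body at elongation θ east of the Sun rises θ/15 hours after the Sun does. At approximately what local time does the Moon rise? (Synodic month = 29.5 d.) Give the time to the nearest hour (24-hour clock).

16:00

The Moon has covered 12.2/29.5 of its cycle, so θ ≈ 360° × 12.2/29.5 = 148.9°.
The Moon trails the Sun by θ/15 = 148.9/15 ≈ 9.93 hours.
06:00 + 9.93 h ≈ 15:56 → 16:00 to the nearest hour.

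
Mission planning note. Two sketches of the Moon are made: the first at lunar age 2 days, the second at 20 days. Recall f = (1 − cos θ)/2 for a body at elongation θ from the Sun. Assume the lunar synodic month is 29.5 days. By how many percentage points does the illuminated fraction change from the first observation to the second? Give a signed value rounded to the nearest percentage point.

+67 pp

First observation: θ = 360°·2/29.5 = 24.4°, so f = 0.045.
Second observation: θ = 244.1°, f = 0.719.
Δf = 0.719 − 0.045 = +0.674, i.e. +67 pp.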